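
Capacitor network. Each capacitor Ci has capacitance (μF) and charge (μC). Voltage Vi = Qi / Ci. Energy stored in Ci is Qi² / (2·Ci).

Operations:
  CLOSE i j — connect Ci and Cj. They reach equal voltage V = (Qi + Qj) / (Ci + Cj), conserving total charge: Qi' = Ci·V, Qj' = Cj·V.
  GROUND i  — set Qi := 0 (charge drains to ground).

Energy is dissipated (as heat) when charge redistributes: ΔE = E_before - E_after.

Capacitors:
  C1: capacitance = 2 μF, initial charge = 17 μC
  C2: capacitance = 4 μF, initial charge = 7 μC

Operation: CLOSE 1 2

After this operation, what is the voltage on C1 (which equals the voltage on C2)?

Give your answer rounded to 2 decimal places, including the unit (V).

Initial: C1(2μF, Q=17μC, V=8.50V), C2(4μF, Q=7μC, V=1.75V)
Op 1: CLOSE 1-2: Q_total=24.00, C_total=6.00, V=4.00; Q1=8.00, Q2=16.00; dissipated=30.375

Answer: 4.00 V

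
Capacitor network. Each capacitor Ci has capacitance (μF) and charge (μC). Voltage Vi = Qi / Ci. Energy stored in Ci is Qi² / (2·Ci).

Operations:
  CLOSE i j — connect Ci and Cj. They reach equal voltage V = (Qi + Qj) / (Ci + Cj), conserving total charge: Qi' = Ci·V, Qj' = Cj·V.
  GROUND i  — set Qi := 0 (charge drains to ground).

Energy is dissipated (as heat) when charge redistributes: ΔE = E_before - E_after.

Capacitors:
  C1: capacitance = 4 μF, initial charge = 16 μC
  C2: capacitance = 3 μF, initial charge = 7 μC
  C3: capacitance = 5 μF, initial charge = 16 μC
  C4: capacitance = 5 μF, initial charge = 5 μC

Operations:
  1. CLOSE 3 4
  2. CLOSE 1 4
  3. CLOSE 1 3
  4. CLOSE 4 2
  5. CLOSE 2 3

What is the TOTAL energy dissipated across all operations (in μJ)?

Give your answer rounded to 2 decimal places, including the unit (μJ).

Answer: 11.26 μJ

Derivation:
Initial: C1(4μF, Q=16μC, V=4.00V), C2(3μF, Q=7μC, V=2.33V), C3(5μF, Q=16μC, V=3.20V), C4(5μF, Q=5μC, V=1.00V)
Op 1: CLOSE 3-4: Q_total=21.00, C_total=10.00, V=2.10; Q3=10.50, Q4=10.50; dissipated=6.050
Op 2: CLOSE 1-4: Q_total=26.50, C_total=9.00, V=2.94; Q1=11.78, Q4=14.72; dissipated=4.011
Op 3: CLOSE 1-3: Q_total=22.28, C_total=9.00, V=2.48; Q1=9.90, Q3=12.38; dissipated=0.792
Op 4: CLOSE 4-2: Q_total=21.72, C_total=8.00, V=2.72; Q4=13.58, Q2=8.15; dissipated=0.350
Op 5: CLOSE 2-3: Q_total=20.52, C_total=8.00, V=2.57; Q2=7.70, Q3=12.83; dissipated=0.054
Total dissipated: 11.258 μJ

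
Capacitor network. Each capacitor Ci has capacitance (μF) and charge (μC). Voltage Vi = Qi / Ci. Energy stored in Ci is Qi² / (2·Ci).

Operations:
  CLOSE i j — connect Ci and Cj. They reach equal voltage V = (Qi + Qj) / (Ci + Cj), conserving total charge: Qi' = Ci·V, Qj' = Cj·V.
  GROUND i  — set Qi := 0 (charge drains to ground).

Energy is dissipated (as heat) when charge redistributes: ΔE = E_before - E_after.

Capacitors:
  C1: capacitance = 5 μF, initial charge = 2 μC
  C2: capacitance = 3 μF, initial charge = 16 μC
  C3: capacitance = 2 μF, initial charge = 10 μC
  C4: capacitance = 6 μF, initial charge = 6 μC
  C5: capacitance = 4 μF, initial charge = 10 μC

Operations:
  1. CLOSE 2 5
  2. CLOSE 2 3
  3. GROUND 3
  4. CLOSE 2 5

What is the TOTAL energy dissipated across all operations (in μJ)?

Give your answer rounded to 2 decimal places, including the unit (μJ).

Initial: C1(5μF, Q=2μC, V=0.40V), C2(3μF, Q=16μC, V=5.33V), C3(2μF, Q=10μC, V=5.00V), C4(6μF, Q=6μC, V=1.00V), C5(4μF, Q=10μC, V=2.50V)
Op 1: CLOSE 2-5: Q_total=26.00, C_total=7.00, V=3.71; Q2=11.14, Q5=14.86; dissipated=6.881
Op 2: CLOSE 2-3: Q_total=21.14, C_total=5.00, V=4.23; Q2=12.69, Q3=8.46; dissipated=0.992
Op 3: GROUND 3: Q3=0; energy lost=17.881
Op 4: CLOSE 2-5: Q_total=27.54, C_total=7.00, V=3.93; Q2=11.80, Q5=15.74; dissipated=0.227
Total dissipated: 25.980 μJ

Answer: 25.98 μJ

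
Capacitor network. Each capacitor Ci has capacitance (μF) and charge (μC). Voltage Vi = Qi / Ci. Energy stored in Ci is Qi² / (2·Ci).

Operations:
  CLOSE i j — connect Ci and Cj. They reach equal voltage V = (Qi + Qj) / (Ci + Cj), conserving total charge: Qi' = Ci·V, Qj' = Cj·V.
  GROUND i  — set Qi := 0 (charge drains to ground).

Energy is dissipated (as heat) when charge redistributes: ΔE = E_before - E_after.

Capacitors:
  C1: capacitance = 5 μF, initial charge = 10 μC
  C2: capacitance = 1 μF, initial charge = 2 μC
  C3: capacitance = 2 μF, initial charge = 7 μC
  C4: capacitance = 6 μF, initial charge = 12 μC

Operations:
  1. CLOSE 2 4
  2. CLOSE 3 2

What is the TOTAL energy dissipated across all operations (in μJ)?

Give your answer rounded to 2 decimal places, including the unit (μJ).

Initial: C1(5μF, Q=10μC, V=2.00V), C2(1μF, Q=2μC, V=2.00V), C3(2μF, Q=7μC, V=3.50V), C4(6μF, Q=12μC, V=2.00V)
Op 1: CLOSE 2-4: Q_total=14.00, C_total=7.00, V=2.00; Q2=2.00, Q4=12.00; dissipated=0.000
Op 2: CLOSE 3-2: Q_total=9.00, C_total=3.00, V=3.00; Q3=6.00, Q2=3.00; dissipated=0.750
Total dissipated: 0.750 μJ

Answer: 0.75 μJ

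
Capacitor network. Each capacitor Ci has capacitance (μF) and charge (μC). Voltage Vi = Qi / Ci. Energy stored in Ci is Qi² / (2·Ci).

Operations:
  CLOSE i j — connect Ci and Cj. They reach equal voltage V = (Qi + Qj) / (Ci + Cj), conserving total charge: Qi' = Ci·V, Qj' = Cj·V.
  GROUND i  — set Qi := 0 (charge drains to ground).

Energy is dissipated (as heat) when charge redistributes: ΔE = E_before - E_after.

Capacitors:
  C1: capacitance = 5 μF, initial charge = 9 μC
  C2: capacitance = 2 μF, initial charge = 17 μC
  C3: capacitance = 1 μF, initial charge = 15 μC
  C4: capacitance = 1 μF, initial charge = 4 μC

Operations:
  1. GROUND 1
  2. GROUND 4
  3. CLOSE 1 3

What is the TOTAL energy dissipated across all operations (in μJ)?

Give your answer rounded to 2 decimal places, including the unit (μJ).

Initial: C1(5μF, Q=9μC, V=1.80V), C2(2μF, Q=17μC, V=8.50V), C3(1μF, Q=15μC, V=15.00V), C4(1μF, Q=4μC, V=4.00V)
Op 1: GROUND 1: Q1=0; energy lost=8.100
Op 2: GROUND 4: Q4=0; energy lost=8.000
Op 3: CLOSE 1-3: Q_total=15.00, C_total=6.00, V=2.50; Q1=12.50, Q3=2.50; dissipated=93.750
Total dissipated: 109.850 μJ

Answer: 109.85 μJ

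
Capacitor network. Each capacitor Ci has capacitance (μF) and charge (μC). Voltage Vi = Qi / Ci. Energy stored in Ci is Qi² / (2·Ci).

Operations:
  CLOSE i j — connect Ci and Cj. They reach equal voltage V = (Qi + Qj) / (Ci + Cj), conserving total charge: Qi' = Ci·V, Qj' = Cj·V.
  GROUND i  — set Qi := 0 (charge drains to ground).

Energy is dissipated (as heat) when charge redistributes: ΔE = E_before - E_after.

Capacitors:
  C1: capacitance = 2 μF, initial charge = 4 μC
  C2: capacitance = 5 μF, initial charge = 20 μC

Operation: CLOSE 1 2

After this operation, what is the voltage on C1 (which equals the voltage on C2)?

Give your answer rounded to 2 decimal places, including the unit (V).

Initial: C1(2μF, Q=4μC, V=2.00V), C2(5μF, Q=20μC, V=4.00V)
Op 1: CLOSE 1-2: Q_total=24.00, C_total=7.00, V=3.43; Q1=6.86, Q2=17.14; dissipated=2.857

Answer: 3.43 V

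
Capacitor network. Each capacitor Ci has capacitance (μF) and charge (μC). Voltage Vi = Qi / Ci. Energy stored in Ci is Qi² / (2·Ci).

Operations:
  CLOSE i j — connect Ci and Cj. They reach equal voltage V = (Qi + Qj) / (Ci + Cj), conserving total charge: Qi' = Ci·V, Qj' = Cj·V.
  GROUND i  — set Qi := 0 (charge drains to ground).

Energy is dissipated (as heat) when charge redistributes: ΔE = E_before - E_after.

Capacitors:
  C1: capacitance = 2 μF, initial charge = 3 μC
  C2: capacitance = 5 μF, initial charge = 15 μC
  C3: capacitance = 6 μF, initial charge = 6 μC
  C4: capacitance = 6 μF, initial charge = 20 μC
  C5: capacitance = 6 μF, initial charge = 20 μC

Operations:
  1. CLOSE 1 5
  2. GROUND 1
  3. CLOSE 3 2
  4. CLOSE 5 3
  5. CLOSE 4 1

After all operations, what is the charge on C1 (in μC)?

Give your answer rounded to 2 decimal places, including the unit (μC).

Answer: 5.00 μC

Derivation:
Initial: C1(2μF, Q=3μC, V=1.50V), C2(5μF, Q=15μC, V=3.00V), C3(6μF, Q=6μC, V=1.00V), C4(6μF, Q=20μC, V=3.33V), C5(6μF, Q=20μC, V=3.33V)
Op 1: CLOSE 1-5: Q_total=23.00, C_total=8.00, V=2.88; Q1=5.75, Q5=17.25; dissipated=2.521
Op 2: GROUND 1: Q1=0; energy lost=8.266
Op 3: CLOSE 3-2: Q_total=21.00, C_total=11.00, V=1.91; Q3=11.45, Q2=9.55; dissipated=5.455
Op 4: CLOSE 5-3: Q_total=28.70, C_total=12.00, V=2.39; Q5=14.35, Q3=14.35; dissipated=1.399
Op 5: CLOSE 4-1: Q_total=20.00, C_total=8.00, V=2.50; Q4=15.00, Q1=5.00; dissipated=8.333
Final charges: Q1=5.00, Q2=9.55, Q3=14.35, Q4=15.00, Q5=14.35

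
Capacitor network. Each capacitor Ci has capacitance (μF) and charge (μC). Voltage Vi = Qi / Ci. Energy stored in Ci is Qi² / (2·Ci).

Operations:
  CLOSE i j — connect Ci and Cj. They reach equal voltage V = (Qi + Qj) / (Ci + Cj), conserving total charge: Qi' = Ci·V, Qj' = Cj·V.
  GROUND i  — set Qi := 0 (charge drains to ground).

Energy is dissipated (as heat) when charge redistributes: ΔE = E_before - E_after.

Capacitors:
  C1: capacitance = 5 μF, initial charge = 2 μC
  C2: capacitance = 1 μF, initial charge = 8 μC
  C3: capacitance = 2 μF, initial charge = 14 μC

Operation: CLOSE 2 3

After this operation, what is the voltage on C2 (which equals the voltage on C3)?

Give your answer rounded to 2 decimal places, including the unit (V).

Answer: 7.33 V

Derivation:
Initial: C1(5μF, Q=2μC, V=0.40V), C2(1μF, Q=8μC, V=8.00V), C3(2μF, Q=14μC, V=7.00V)
Op 1: CLOSE 2-3: Q_total=22.00, C_total=3.00, V=7.33; Q2=7.33, Q3=14.67; dissipated=0.333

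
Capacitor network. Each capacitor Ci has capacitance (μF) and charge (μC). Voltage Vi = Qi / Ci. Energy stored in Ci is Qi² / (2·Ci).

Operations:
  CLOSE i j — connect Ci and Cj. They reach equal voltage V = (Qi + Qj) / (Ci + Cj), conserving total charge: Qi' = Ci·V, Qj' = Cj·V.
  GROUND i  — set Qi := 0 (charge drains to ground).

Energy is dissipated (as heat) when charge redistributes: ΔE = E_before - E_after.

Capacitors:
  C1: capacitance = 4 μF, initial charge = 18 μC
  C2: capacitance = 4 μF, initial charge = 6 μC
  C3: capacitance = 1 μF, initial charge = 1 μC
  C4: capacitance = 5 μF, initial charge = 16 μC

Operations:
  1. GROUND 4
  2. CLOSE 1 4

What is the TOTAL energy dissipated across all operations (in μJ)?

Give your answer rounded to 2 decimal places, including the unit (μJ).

Initial: C1(4μF, Q=18μC, V=4.50V), C2(4μF, Q=6μC, V=1.50V), C3(1μF, Q=1μC, V=1.00V), C4(5μF, Q=16μC, V=3.20V)
Op 1: GROUND 4: Q4=0; energy lost=25.600
Op 2: CLOSE 1-4: Q_total=18.00, C_total=9.00, V=2.00; Q1=8.00, Q4=10.00; dissipated=22.500
Total dissipated: 48.100 μJ

Answer: 48.10 μJ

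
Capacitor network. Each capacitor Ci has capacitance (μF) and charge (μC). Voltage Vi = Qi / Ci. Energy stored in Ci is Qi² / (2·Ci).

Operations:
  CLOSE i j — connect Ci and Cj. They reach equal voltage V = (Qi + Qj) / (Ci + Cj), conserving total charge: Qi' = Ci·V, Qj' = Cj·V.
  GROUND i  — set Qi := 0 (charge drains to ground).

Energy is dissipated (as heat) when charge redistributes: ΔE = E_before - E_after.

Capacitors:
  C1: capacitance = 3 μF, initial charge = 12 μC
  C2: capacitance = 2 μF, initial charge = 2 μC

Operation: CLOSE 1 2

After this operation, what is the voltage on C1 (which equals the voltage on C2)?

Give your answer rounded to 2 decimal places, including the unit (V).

Initial: C1(3μF, Q=12μC, V=4.00V), C2(2μF, Q=2μC, V=1.00V)
Op 1: CLOSE 1-2: Q_total=14.00, C_total=5.00, V=2.80; Q1=8.40, Q2=5.60; dissipated=5.400

Answer: 2.80 V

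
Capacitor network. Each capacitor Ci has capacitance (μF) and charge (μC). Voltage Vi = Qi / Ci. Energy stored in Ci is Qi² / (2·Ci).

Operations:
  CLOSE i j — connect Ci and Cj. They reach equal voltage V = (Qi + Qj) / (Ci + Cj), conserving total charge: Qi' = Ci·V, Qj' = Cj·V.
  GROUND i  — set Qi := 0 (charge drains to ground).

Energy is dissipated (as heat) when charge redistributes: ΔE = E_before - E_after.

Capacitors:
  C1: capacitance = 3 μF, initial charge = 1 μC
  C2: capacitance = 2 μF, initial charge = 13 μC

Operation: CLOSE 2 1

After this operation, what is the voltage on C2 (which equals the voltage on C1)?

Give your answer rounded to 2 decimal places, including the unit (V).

Initial: C1(3μF, Q=1μC, V=0.33V), C2(2μF, Q=13μC, V=6.50V)
Op 1: CLOSE 2-1: Q_total=14.00, C_total=5.00, V=2.80; Q2=5.60, Q1=8.40; dissipated=22.817

Answer: 2.80 V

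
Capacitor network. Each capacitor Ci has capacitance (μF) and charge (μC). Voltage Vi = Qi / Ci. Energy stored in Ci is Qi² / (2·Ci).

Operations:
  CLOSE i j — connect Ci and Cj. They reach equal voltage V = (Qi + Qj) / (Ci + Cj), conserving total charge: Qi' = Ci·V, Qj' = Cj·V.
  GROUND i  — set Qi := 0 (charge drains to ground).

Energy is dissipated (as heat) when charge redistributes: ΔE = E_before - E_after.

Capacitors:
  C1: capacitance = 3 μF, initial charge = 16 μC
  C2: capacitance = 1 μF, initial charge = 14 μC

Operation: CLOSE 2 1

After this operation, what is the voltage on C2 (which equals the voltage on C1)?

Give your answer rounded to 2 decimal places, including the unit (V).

Answer: 7.50 V

Derivation:
Initial: C1(3μF, Q=16μC, V=5.33V), C2(1μF, Q=14μC, V=14.00V)
Op 1: CLOSE 2-1: Q_total=30.00, C_total=4.00, V=7.50; Q2=7.50, Q1=22.50; dissipated=28.167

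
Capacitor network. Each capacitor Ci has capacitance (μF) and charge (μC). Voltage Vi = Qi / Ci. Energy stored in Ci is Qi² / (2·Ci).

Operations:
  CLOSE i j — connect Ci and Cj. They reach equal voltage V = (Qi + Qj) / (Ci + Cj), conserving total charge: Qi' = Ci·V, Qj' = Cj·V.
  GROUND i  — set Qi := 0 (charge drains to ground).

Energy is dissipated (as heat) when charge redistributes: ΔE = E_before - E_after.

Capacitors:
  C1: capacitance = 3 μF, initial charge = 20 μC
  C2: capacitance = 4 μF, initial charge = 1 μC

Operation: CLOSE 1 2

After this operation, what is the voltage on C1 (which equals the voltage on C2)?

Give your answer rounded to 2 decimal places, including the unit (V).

Initial: C1(3μF, Q=20μC, V=6.67V), C2(4μF, Q=1μC, V=0.25V)
Op 1: CLOSE 1-2: Q_total=21.00, C_total=7.00, V=3.00; Q1=9.00, Q2=12.00; dissipated=35.292

Answer: 3.00 V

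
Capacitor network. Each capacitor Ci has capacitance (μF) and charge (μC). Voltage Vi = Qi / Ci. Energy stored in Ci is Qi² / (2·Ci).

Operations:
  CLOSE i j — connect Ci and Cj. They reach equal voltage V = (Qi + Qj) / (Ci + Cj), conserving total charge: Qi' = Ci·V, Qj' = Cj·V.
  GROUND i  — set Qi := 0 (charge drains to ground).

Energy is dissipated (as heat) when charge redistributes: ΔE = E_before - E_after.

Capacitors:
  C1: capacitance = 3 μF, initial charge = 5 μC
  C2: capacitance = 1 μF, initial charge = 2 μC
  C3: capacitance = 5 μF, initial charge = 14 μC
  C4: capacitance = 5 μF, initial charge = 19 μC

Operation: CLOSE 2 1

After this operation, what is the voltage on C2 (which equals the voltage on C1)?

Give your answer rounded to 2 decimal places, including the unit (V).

Initial: C1(3μF, Q=5μC, V=1.67V), C2(1μF, Q=2μC, V=2.00V), C3(5μF, Q=14μC, V=2.80V), C4(5μF, Q=19μC, V=3.80V)
Op 1: CLOSE 2-1: Q_total=7.00, C_total=4.00, V=1.75; Q2=1.75, Q1=5.25; dissipated=0.042

Answer: 1.75 V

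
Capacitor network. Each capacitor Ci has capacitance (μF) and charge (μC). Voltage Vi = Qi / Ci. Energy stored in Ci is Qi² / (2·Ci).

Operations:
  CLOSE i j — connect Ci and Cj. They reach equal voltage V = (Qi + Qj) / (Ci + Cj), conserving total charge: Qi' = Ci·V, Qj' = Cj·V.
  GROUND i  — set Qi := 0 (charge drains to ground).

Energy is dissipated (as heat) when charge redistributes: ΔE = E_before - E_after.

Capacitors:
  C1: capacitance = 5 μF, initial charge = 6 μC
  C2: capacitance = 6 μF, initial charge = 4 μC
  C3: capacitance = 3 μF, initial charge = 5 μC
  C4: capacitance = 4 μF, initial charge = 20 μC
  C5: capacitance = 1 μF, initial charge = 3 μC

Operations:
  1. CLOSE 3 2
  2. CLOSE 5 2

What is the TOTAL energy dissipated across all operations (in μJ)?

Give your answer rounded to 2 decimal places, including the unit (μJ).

Initial: C1(5μF, Q=6μC, V=1.20V), C2(6μF, Q=4μC, V=0.67V), C3(3μF, Q=5μC, V=1.67V), C4(4μF, Q=20μC, V=5.00V), C5(1μF, Q=3μC, V=3.00V)
Op 1: CLOSE 3-2: Q_total=9.00, C_total=9.00, V=1.00; Q3=3.00, Q2=6.00; dissipated=1.000
Op 2: CLOSE 5-2: Q_total=9.00, C_total=7.00, V=1.29; Q5=1.29, Q2=7.71; dissipated=1.714
Total dissipated: 2.714 μJ

Answer: 2.71 μJ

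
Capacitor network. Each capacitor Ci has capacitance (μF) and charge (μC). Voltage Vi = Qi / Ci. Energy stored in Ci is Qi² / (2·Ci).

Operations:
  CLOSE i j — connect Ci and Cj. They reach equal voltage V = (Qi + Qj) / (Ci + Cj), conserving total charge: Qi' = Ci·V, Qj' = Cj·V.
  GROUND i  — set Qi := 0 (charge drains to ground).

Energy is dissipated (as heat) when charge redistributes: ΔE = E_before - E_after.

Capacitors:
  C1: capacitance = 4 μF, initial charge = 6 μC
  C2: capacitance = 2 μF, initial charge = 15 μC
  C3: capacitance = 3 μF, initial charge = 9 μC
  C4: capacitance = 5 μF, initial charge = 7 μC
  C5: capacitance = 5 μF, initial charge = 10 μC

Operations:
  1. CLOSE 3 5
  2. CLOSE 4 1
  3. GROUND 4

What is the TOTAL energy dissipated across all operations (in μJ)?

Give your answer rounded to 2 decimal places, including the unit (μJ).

Initial: C1(4μF, Q=6μC, V=1.50V), C2(2μF, Q=15μC, V=7.50V), C3(3μF, Q=9μC, V=3.00V), C4(5μF, Q=7μC, V=1.40V), C5(5μF, Q=10μC, V=2.00V)
Op 1: CLOSE 3-5: Q_total=19.00, C_total=8.00, V=2.38; Q3=7.12, Q5=11.88; dissipated=0.938
Op 2: CLOSE 4-1: Q_total=13.00, C_total=9.00, V=1.44; Q4=7.22, Q1=5.78; dissipated=0.011
Op 3: GROUND 4: Q4=0; energy lost=5.216
Total dissipated: 6.165 μJ

Answer: 6.16 μJ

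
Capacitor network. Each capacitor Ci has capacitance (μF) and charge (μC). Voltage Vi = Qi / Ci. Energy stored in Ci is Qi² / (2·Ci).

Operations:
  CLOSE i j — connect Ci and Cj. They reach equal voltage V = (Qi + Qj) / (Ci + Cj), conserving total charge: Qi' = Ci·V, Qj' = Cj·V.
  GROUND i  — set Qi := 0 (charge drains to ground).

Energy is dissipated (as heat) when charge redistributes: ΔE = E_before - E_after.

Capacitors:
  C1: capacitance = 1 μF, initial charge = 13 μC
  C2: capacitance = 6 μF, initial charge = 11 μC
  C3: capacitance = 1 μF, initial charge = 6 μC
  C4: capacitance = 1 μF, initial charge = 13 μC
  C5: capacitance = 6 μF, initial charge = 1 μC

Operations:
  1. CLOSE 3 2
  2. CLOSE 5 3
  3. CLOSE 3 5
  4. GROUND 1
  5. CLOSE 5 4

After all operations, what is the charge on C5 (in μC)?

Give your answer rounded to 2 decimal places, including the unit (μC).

Initial: C1(1μF, Q=13μC, V=13.00V), C2(6μF, Q=11μC, V=1.83V), C3(1μF, Q=6μC, V=6.00V), C4(1μF, Q=13μC, V=13.00V), C5(6μF, Q=1μC, V=0.17V)
Op 1: CLOSE 3-2: Q_total=17.00, C_total=7.00, V=2.43; Q3=2.43, Q2=14.57; dissipated=7.440
Op 2: CLOSE 5-3: Q_total=3.43, C_total=7.00, V=0.49; Q5=2.94, Q3=0.49; dissipated=2.193
Op 3: CLOSE 3-5: Q_total=3.43, C_total=7.00, V=0.49; Q3=0.49, Q5=2.94; dissipated=0.000
Op 4: GROUND 1: Q1=0; energy lost=84.500
Op 5: CLOSE 5-4: Q_total=15.94, C_total=7.00, V=2.28; Q5=13.66, Q4=2.28; dissipated=67.074
Final charges: Q1=0.00, Q2=14.57, Q3=0.49, Q4=2.28, Q5=13.66

Answer: 13.66 μC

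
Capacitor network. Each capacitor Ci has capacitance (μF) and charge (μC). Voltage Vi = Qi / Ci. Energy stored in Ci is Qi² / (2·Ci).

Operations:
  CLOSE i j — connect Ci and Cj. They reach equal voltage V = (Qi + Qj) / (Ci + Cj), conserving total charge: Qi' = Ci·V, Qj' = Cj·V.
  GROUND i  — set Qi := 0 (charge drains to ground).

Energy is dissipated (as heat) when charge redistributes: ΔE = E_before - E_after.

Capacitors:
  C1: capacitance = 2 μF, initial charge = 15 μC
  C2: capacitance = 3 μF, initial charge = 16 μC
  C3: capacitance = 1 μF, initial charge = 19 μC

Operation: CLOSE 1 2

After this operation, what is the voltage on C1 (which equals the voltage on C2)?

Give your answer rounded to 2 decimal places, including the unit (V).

Answer: 6.20 V

Derivation:
Initial: C1(2μF, Q=15μC, V=7.50V), C2(3μF, Q=16μC, V=5.33V), C3(1μF, Q=19μC, V=19.00V)
Op 1: CLOSE 1-2: Q_total=31.00, C_total=5.00, V=6.20; Q1=12.40, Q2=18.60; dissipated=2.817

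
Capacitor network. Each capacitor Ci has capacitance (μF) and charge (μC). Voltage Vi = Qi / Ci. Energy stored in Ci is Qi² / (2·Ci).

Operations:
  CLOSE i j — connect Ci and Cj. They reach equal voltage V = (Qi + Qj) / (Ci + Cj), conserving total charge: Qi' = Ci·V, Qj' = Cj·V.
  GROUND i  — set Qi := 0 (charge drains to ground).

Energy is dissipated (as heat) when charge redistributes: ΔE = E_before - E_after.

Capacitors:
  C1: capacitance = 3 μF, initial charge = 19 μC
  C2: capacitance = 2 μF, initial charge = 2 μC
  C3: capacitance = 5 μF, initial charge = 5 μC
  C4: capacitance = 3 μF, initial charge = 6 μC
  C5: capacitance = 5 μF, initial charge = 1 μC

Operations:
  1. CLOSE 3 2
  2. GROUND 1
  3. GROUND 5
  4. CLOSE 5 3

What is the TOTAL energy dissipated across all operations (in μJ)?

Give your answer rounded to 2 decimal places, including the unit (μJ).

Answer: 61.52 μJ

Derivation:
Initial: C1(3μF, Q=19μC, V=6.33V), C2(2μF, Q=2μC, V=1.00V), C3(5μF, Q=5μC, V=1.00V), C4(3μF, Q=6μC, V=2.00V), C5(5μF, Q=1μC, V=0.20V)
Op 1: CLOSE 3-2: Q_total=7.00, C_total=7.00, V=1.00; Q3=5.00, Q2=2.00; dissipated=0.000
Op 2: GROUND 1: Q1=0; energy lost=60.167
Op 3: GROUND 5: Q5=0; energy lost=0.100
Op 4: CLOSE 5-3: Q_total=5.00, C_total=10.00, V=0.50; Q5=2.50, Q3=2.50; dissipated=1.250
Total dissipated: 61.517 μJ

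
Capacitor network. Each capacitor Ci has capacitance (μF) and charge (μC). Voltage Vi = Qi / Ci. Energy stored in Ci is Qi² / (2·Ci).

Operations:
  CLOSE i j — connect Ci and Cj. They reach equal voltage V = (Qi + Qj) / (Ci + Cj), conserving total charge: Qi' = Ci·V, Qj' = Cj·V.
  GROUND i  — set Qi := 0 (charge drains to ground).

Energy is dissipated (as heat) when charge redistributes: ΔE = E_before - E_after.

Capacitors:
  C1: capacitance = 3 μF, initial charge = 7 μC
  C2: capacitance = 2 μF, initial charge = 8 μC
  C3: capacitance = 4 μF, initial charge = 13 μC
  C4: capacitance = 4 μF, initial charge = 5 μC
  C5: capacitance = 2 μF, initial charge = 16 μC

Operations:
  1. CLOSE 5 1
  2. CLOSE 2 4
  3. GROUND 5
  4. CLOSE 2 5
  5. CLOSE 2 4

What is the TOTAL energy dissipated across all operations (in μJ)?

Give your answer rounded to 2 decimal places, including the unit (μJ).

Initial: C1(3μF, Q=7μC, V=2.33V), C2(2μF, Q=8μC, V=4.00V), C3(4μF, Q=13μC, V=3.25V), C4(4μF, Q=5μC, V=1.25V), C5(2μF, Q=16μC, V=8.00V)
Op 1: CLOSE 5-1: Q_total=23.00, C_total=5.00, V=4.60; Q5=9.20, Q1=13.80; dissipated=19.267
Op 2: CLOSE 2-4: Q_total=13.00, C_total=6.00, V=2.17; Q2=4.33, Q4=8.67; dissipated=5.042
Op 3: GROUND 5: Q5=0; energy lost=21.160
Op 4: CLOSE 2-5: Q_total=4.33, C_total=4.00, V=1.08; Q2=2.17, Q5=2.17; dissipated=2.347
Op 5: CLOSE 2-4: Q_total=10.83, C_total=6.00, V=1.81; Q2=3.61, Q4=7.22; dissipated=0.782
Total dissipated: 48.598 μJ

Answer: 48.60 μJ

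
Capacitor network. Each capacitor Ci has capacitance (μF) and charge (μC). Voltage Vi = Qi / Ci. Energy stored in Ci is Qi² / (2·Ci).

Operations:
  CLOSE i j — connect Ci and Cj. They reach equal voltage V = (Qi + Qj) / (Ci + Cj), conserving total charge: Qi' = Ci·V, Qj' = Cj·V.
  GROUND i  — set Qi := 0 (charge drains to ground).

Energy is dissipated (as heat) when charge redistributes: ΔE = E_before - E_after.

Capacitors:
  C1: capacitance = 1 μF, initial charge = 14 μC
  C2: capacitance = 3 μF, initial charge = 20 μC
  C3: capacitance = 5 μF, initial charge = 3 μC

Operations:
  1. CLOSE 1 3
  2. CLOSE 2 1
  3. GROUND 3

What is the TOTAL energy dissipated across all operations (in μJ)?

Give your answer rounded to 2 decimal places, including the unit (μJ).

Answer: 100.40 μJ

Derivation:
Initial: C1(1μF, Q=14μC, V=14.00V), C2(3μF, Q=20μC, V=6.67V), C3(5μF, Q=3μC, V=0.60V)
Op 1: CLOSE 1-3: Q_total=17.00, C_total=6.00, V=2.83; Q1=2.83, Q3=14.17; dissipated=74.817
Op 2: CLOSE 2-1: Q_total=22.83, C_total=4.00, V=5.71; Q2=17.12, Q1=5.71; dissipated=5.510
Op 3: GROUND 3: Q3=0; energy lost=20.069
Total dissipated: 100.397 μJ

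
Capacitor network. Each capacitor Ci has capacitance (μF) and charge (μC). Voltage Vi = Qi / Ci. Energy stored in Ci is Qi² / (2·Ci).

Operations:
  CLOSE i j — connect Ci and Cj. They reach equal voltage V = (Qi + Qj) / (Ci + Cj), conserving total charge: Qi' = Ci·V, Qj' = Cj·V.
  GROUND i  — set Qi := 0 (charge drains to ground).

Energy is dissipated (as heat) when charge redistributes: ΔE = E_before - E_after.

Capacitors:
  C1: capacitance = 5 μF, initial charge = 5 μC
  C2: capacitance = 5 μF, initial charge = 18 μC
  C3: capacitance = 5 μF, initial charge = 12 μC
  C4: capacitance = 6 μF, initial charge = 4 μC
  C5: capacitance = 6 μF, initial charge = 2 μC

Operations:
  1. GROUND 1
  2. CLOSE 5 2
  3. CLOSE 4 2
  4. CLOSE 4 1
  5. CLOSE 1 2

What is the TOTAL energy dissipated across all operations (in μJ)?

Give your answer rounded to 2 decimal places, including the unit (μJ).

Initial: C1(5μF, Q=5μC, V=1.00V), C2(5μF, Q=18μC, V=3.60V), C3(5μF, Q=12μC, V=2.40V), C4(6μF, Q=4μC, V=0.67V), C5(6μF, Q=2μC, V=0.33V)
Op 1: GROUND 1: Q1=0; energy lost=2.500
Op 2: CLOSE 5-2: Q_total=20.00, C_total=11.00, V=1.82; Q5=10.91, Q2=9.09; dissipated=14.552
Op 3: CLOSE 4-2: Q_total=13.09, C_total=11.00, V=1.19; Q4=7.14, Q2=5.95; dissipated=1.808
Op 4: CLOSE 4-1: Q_total=7.14, C_total=11.00, V=0.65; Q4=3.89, Q1=3.25; dissipated=1.931
Op 5: CLOSE 1-2: Q_total=9.20, C_total=10.00, V=0.92; Q1=4.60, Q2=4.60; dissipated=0.366
Total dissipated: 21.157 μJ

Answer: 21.16 μJ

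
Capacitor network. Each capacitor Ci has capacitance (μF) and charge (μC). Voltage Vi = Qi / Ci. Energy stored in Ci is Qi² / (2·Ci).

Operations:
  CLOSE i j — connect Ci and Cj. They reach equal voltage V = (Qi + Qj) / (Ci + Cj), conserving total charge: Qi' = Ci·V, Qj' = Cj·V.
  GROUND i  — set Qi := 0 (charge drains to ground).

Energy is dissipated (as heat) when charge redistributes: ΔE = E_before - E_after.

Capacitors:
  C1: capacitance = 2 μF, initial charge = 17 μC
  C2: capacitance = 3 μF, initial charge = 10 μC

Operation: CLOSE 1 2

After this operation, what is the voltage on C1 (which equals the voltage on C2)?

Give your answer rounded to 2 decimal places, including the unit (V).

Answer: 5.40 V

Derivation:
Initial: C1(2μF, Q=17μC, V=8.50V), C2(3μF, Q=10μC, V=3.33V)
Op 1: CLOSE 1-2: Q_total=27.00, C_total=5.00, V=5.40; Q1=10.80, Q2=16.20; dissipated=16.017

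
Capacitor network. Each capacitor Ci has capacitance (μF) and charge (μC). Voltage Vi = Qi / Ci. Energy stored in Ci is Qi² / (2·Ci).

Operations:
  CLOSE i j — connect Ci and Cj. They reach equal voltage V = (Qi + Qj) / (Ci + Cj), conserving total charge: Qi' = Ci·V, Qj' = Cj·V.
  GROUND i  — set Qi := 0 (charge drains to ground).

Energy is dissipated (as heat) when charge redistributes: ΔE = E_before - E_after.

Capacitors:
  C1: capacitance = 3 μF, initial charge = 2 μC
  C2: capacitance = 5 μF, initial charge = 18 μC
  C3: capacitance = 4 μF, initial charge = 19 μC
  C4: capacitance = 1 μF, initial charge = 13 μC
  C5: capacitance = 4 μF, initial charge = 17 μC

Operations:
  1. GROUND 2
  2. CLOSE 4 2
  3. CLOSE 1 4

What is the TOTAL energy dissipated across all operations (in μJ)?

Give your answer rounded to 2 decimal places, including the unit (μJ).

Initial: C1(3μF, Q=2μC, V=0.67V), C2(5μF, Q=18μC, V=3.60V), C3(4μF, Q=19μC, V=4.75V), C4(1μF, Q=13μC, V=13.00V), C5(4μF, Q=17μC, V=4.25V)
Op 1: GROUND 2: Q2=0; energy lost=32.400
Op 2: CLOSE 4-2: Q_total=13.00, C_total=6.00, V=2.17; Q4=2.17, Q2=10.83; dissipated=70.417
Op 3: CLOSE 1-4: Q_total=4.17, C_total=4.00, V=1.04; Q1=3.12, Q4=1.04; dissipated=0.844
Total dissipated: 103.660 μJ

Answer: 103.66 μJ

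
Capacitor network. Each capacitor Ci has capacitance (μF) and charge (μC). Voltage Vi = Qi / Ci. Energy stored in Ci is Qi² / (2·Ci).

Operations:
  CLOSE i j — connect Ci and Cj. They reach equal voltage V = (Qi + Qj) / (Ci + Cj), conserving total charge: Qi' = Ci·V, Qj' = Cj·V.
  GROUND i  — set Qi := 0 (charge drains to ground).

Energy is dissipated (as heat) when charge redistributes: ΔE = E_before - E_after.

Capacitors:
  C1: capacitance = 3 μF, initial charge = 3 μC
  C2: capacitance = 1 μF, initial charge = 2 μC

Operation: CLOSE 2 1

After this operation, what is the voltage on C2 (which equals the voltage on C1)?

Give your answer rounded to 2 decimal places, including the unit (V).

Answer: 1.25 V

Derivation:
Initial: C1(3μF, Q=3μC, V=1.00V), C2(1μF, Q=2μC, V=2.00V)
Op 1: CLOSE 2-1: Q_total=5.00, C_total=4.00, V=1.25; Q2=1.25, Q1=3.75; dissipated=0.375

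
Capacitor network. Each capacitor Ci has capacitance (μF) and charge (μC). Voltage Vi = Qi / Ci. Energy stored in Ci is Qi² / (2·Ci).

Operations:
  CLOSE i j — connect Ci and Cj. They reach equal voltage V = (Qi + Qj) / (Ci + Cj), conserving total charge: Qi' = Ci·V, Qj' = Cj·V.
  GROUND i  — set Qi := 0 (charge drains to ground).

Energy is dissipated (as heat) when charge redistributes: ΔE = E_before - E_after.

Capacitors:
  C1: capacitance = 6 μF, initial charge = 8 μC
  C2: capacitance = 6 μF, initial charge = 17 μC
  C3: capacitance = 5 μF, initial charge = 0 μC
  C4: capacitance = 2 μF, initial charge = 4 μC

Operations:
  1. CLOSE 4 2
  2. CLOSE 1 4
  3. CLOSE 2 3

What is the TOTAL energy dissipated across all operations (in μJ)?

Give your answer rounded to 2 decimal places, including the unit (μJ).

Initial: C1(6μF, Q=8μC, V=1.33V), C2(6μF, Q=17μC, V=2.83V), C3(5μF, Q=0μC, V=0.00V), C4(2μF, Q=4μC, V=2.00V)
Op 1: CLOSE 4-2: Q_total=21.00, C_total=8.00, V=2.62; Q4=5.25, Q2=15.75; dissipated=0.521
Op 2: CLOSE 1-4: Q_total=13.25, C_total=8.00, V=1.66; Q1=9.94, Q4=3.31; dissipated=1.251
Op 3: CLOSE 2-3: Q_total=15.75, C_total=11.00, V=1.43; Q2=8.59, Q3=7.16; dissipated=9.396
Total dissipated: 11.168 μJ

Answer: 11.17 μJ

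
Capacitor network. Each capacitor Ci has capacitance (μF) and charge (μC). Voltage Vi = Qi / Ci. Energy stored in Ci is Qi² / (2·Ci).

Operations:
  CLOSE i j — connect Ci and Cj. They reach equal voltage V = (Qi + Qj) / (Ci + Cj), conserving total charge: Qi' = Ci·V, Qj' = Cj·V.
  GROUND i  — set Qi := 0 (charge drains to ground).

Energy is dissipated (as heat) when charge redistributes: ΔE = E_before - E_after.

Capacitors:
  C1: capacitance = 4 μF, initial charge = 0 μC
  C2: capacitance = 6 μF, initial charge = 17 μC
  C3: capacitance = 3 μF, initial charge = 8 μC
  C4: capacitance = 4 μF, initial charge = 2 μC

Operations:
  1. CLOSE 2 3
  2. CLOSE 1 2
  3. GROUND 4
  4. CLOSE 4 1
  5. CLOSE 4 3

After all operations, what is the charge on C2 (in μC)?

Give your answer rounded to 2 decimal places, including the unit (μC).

Initial: C1(4μF, Q=0μC, V=0.00V), C2(6μF, Q=17μC, V=2.83V), C3(3μF, Q=8μC, V=2.67V), C4(4μF, Q=2μC, V=0.50V)
Op 1: CLOSE 2-3: Q_total=25.00, C_total=9.00, V=2.78; Q2=16.67, Q3=8.33; dissipated=0.028
Op 2: CLOSE 1-2: Q_total=16.67, C_total=10.00, V=1.67; Q1=6.67, Q2=10.00; dissipated=9.259
Op 3: GROUND 4: Q4=0; energy lost=0.500
Op 4: CLOSE 4-1: Q_total=6.67, C_total=8.00, V=0.83; Q4=3.33, Q1=3.33; dissipated=2.778
Op 5: CLOSE 4-3: Q_total=11.67, C_total=7.00, V=1.67; Q4=6.67, Q3=5.00; dissipated=3.241
Final charges: Q1=3.33, Q2=10.00, Q3=5.00, Q4=6.67

Answer: 10.00 μC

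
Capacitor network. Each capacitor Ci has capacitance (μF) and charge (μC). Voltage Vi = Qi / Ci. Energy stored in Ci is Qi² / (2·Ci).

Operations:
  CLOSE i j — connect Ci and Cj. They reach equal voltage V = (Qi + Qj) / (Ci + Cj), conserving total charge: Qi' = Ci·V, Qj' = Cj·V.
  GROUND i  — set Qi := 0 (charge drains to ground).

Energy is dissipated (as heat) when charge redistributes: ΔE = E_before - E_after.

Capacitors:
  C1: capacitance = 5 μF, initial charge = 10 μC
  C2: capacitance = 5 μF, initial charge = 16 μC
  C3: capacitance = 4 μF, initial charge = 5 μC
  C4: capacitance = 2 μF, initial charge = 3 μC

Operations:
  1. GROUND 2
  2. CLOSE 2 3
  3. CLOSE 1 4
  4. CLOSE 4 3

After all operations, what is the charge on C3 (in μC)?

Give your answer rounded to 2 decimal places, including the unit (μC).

Answer: 3.96 μC

Derivation:
Initial: C1(5μF, Q=10μC, V=2.00V), C2(5μF, Q=16μC, V=3.20V), C3(4μF, Q=5μC, V=1.25V), C4(2μF, Q=3μC, V=1.50V)
Op 1: GROUND 2: Q2=0; energy lost=25.600
Op 2: CLOSE 2-3: Q_total=5.00, C_total=9.00, V=0.56; Q2=2.78, Q3=2.22; dissipated=1.736
Op 3: CLOSE 1-4: Q_total=13.00, C_total=7.00, V=1.86; Q1=9.29, Q4=3.71; dissipated=0.179
Op 4: CLOSE 4-3: Q_total=5.94, C_total=6.00, V=0.99; Q4=1.98, Q3=3.96; dissipated=1.129
Final charges: Q1=9.29, Q2=2.78, Q3=3.96, Q4=1.98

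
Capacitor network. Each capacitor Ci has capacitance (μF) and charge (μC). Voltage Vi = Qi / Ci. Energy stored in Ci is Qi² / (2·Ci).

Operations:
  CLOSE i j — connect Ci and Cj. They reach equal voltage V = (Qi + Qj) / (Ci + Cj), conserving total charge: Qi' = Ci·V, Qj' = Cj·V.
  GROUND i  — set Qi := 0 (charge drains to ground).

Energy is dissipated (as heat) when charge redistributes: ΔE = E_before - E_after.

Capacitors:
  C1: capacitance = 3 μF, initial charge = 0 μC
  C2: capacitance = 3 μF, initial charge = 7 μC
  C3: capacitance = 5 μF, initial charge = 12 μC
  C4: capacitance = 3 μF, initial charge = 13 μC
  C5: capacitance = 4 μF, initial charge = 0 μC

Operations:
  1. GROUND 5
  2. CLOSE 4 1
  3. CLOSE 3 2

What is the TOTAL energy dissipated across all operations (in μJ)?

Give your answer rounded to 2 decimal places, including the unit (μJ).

Initial: C1(3μF, Q=0μC, V=0.00V), C2(3μF, Q=7μC, V=2.33V), C3(5μF, Q=12μC, V=2.40V), C4(3μF, Q=13μC, V=4.33V), C5(4μF, Q=0μC, V=0.00V)
Op 1: GROUND 5: Q5=0; energy lost=0.000
Op 2: CLOSE 4-1: Q_total=13.00, C_total=6.00, V=2.17; Q4=6.50, Q1=6.50; dissipated=14.083
Op 3: CLOSE 3-2: Q_total=19.00, C_total=8.00, V=2.38; Q3=11.88, Q2=7.12; dissipated=0.004
Total dissipated: 14.088 μJ

Answer: 14.09 μJ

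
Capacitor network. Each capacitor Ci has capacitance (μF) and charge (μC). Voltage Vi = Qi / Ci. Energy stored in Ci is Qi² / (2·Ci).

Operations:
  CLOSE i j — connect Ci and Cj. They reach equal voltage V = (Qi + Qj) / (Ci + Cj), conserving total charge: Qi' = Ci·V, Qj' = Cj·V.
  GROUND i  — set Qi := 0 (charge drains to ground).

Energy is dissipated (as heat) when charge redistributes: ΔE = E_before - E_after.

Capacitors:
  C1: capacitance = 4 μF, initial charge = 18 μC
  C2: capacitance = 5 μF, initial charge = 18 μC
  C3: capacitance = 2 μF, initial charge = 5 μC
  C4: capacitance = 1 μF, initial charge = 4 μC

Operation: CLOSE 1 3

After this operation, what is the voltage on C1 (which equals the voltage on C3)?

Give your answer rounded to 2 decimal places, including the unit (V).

Answer: 3.83 V

Derivation:
Initial: C1(4μF, Q=18μC, V=4.50V), C2(5μF, Q=18μC, V=3.60V), C3(2μF, Q=5μC, V=2.50V), C4(1μF, Q=4μC, V=4.00V)
Op 1: CLOSE 1-3: Q_total=23.00, C_total=6.00, V=3.83; Q1=15.33, Q3=7.67; dissipated=2.667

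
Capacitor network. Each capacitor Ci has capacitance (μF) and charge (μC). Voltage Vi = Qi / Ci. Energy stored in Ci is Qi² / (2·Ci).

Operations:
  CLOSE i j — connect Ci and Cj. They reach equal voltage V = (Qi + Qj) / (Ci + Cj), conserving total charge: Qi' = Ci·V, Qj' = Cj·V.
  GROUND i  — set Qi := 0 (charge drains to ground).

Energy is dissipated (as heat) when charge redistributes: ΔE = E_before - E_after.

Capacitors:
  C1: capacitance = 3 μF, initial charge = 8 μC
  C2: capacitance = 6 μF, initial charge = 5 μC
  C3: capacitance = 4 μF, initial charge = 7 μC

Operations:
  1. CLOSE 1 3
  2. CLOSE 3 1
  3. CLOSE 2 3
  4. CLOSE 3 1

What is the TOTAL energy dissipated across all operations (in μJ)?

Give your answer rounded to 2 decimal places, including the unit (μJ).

Answer: 3.31 μJ

Derivation:
Initial: C1(3μF, Q=8μC, V=2.67V), C2(6μF, Q=5μC, V=0.83V), C3(4μF, Q=7μC, V=1.75V)
Op 1: CLOSE 1-3: Q_total=15.00, C_total=7.00, V=2.14; Q1=6.43, Q3=8.57; dissipated=0.720
Op 2: CLOSE 3-1: Q_total=15.00, C_total=7.00, V=2.14; Q3=8.57, Q1=6.43; dissipated=0.000
Op 3: CLOSE 2-3: Q_total=13.57, C_total=10.00, V=1.36; Q2=8.14, Q3=5.43; dissipated=2.058
Op 4: CLOSE 3-1: Q_total=11.86, C_total=7.00, V=1.69; Q3=6.78, Q1=5.08; dissipated=0.529
Total dissipated: 3.307 μJ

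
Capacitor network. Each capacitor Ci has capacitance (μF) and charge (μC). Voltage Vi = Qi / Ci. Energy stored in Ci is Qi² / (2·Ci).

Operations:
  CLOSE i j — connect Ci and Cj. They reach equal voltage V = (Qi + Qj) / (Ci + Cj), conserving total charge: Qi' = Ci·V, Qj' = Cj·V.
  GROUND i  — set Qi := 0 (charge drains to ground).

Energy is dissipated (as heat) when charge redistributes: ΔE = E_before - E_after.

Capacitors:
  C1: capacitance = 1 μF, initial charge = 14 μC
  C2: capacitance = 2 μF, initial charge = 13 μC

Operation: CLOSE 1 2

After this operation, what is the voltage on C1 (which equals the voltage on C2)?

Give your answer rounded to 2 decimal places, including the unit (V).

Initial: C1(1μF, Q=14μC, V=14.00V), C2(2μF, Q=13μC, V=6.50V)
Op 1: CLOSE 1-2: Q_total=27.00, C_total=3.00, V=9.00; Q1=9.00, Q2=18.00; dissipated=18.750

Answer: 9.00 V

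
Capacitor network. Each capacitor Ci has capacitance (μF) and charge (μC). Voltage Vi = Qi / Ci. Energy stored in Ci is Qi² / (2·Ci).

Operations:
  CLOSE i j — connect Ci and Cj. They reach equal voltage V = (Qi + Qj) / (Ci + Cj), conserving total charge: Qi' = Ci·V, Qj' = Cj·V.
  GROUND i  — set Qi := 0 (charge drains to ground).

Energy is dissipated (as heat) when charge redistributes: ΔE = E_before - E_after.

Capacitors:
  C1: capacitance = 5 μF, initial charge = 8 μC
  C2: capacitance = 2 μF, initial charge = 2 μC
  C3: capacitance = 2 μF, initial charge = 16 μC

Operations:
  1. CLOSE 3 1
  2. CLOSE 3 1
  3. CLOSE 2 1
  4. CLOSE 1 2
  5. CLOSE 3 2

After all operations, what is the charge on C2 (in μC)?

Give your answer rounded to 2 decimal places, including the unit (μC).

Answer: 6.16 μC

Derivation:
Initial: C1(5μF, Q=8μC, V=1.60V), C2(2μF, Q=2μC, V=1.00V), C3(2μF, Q=16μC, V=8.00V)
Op 1: CLOSE 3-1: Q_total=24.00, C_total=7.00, V=3.43; Q3=6.86, Q1=17.14; dissipated=29.257
Op 2: CLOSE 3-1: Q_total=24.00, C_total=7.00, V=3.43; Q3=6.86, Q1=17.14; dissipated=0.000
Op 3: CLOSE 2-1: Q_total=19.14, C_total=7.00, V=2.73; Q2=5.47, Q1=13.67; dissipated=4.213
Op 4: CLOSE 1-2: Q_total=19.14, C_total=7.00, V=2.73; Q1=13.67, Q2=5.47; dissipated=0.000
Op 5: CLOSE 3-2: Q_total=12.33, C_total=4.00, V=3.08; Q3=6.16, Q2=6.16; dissipated=0.241
Final charges: Q1=13.67, Q2=6.16, Q3=6.16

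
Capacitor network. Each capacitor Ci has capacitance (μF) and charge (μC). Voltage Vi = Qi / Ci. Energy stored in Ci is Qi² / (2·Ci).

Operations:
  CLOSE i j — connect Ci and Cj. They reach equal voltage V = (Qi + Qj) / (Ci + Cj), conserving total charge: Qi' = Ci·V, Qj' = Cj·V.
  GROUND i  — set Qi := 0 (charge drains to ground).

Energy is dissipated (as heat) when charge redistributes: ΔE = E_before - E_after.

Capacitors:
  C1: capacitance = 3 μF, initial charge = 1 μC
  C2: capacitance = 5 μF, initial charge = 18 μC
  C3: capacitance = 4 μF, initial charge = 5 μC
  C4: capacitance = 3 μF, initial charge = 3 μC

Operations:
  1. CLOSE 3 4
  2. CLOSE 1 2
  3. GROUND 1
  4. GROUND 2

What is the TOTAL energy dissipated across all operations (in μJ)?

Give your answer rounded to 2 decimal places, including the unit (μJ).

Initial: C1(3μF, Q=1μC, V=0.33V), C2(5μF, Q=18μC, V=3.60V), C3(4μF, Q=5μC, V=1.25V), C4(3μF, Q=3μC, V=1.00V)
Op 1: CLOSE 3-4: Q_total=8.00, C_total=7.00, V=1.14; Q3=4.57, Q4=3.43; dissipated=0.054
Op 2: CLOSE 1-2: Q_total=19.00, C_total=8.00, V=2.38; Q1=7.12, Q2=11.88; dissipated=10.004
Op 3: GROUND 1: Q1=0; energy lost=8.461
Op 4: GROUND 2: Q2=0; energy lost=14.102
Total dissipated: 32.620 μJ

Answer: 32.62 μJ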